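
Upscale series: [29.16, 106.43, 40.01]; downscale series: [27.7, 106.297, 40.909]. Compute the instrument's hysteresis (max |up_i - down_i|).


|29.16 - 27.7| = 1.4600
|106.43 - 106.297| = 0.1330
|40.01 - 40.909| = 0.8990
hysteresis = max(diffs) = 1.4600

1.4600


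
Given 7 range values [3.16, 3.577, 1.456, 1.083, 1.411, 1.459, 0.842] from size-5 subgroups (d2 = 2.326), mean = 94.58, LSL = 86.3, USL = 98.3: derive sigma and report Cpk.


R_bar = (3.16 + 3.577 + 1.456 + 1.083 + 1.411 + 1.459 + 0.842) / 7 = 1.8554286
sigma = R_bar / d2 = 1.8554286 / 2.326 = 0.79769071
Cp = (USL - LSL)/(6*sigma) = (98.3 - 86.3)/(6*0.79769071) = 2.5072
Cpu = (98.3 - 94.58)/(3*0.79769071) = 1.5545
Cpl = (94.58 - 86.3)/(3*0.79769071) = 3.4600
Cpk = min(Cpu, Cpl) = 1.5545

1.5545


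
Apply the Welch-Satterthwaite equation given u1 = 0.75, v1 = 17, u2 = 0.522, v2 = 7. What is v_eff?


uc = sqrt(u1^2 + u2^2) = sqrt(0.75^2 + 0.522^2) = 0.91377459
v_eff = uc^4 / (u1^4/v1 + u2^4/v2)
= 0.91377459^4 / (0.75^4/17 + 0.522^4/7)
= 0.69719828 / 0.029218922
v_eff = 23.8612

23.8612


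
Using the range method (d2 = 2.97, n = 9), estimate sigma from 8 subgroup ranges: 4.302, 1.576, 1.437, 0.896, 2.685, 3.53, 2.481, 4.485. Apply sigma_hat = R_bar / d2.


R_bar = (4.302 + 1.576 + 1.437 + 0.896 + 2.685 + 3.53 + 2.481 + 4.485) / 8
R_bar = 21.392 / 8 = 2.674
sigma_hat = R_bar / d2 = 2.674 / 2.97 = 0.9003

0.9003


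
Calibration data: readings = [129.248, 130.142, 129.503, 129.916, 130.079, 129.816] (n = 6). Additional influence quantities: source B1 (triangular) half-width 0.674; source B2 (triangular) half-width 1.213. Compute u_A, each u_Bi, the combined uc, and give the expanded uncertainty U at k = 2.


mean = (129.248 + 130.142 + 129.503 + 129.916 + 130.079 + 129.816) / 6 = 129.784
s = sqrt(sum((x - mean)^2)/(n-1)) = 0.34637956
u_A = s / sqrt(n) = 0.34637956 / sqrt(6) = 0.14140886
u_B1 = 0.674 / sqrt(6) = 0.27515935
u_B2 = 1.213 / sqrt(6) = 0.49520518
uc = sqrt(0.14140886^2 + 0.27515935^2 + 0.49520518^2) = 0.58389837
U = k * uc = 2 * 0.58389837
U = 1.1678

1.1678


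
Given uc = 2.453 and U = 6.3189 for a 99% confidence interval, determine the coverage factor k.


k = U / uc
k = 6.3189 / 2.453
k = 2.576

2.576


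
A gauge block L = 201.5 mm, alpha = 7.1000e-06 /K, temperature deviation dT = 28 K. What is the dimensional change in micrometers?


dL = L * alpha * dT
= 201.5 * 7.1000e-06 * 28
= 0.0400582 mm
dL_um = 0.0400582 * 1000 = 40.0582 um

40.0582


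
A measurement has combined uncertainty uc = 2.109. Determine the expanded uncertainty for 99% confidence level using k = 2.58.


U = k * uc
U = 2.58 * 2.109
U = 5.4412

5.4412


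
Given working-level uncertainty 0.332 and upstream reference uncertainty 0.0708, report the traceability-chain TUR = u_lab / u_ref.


TUR = u_lab / u_ref
= 0.332 / 0.0708
= 4.6893

4.6893


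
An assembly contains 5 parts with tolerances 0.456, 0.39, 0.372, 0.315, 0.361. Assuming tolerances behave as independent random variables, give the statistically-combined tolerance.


RSS = sqrt(0.456^2 + 0.39^2 + 0.372^2 + 0.315^2 + 0.361^2)
= sqrt(0.727966)
= 0.8532

0.8532


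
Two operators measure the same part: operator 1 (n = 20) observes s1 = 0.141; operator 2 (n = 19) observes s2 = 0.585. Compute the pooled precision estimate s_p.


s_p = sqrt(((n1-1)*s1^2 + (n2-1)*s2^2) / (n1+n2-2))
numerator = (20-1)*0.141^2 + (19-1)*0.585^2 = 0.377739 + 6.16005 = 6.537789
denominator = 20 + 19 - 2 = 37
s_p^2 = 6.537789 / 37 = 0.176697
s_p = sqrt(0.176697) = 0.4204

0.4204


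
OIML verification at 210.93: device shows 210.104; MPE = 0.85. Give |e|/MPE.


e = indication - reference = 210.104 - 210.93 = -0.8260
|e| = 0.8260
ratio = |e| / MPE = 0.8260 / 0.85
ratio = 0.9718

0.9718


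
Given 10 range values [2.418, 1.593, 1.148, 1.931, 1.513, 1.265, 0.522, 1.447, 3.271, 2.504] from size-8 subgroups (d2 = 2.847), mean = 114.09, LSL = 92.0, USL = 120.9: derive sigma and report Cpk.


R_bar = (2.418 + 1.593 + 1.148 + 1.931 + 1.513 + 1.265 + 0.522 + 1.447 + 3.271 + 2.504) / 10 = 1.7612
sigma = R_bar / d2 = 1.7612 / 2.847 = 0.61861609
Cp = (USL - LSL)/(6*sigma) = (120.9 - 92.0)/(6*0.61861609) = 7.7862
Cpu = (120.9 - 114.09)/(3*0.61861609) = 3.6695
Cpl = (114.09 - 92.0)/(3*0.61861609) = 11.9029
Cpk = min(Cpu, Cpl) = 3.6695

3.6695


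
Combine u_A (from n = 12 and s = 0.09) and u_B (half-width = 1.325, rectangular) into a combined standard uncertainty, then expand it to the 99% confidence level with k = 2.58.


u_A = s / sqrt(n) = 0.09 / sqrt(12) = 0.025980762
u_B = half_width / sqrt(3) = 1.325 / sqrt(3) = 0.76498911
uc = sqrt(u_A^2 + u_B^2) = sqrt(0.025980762^2 + 0.76498911^2) = 0.76543017
U = k * uc = 2.58 * 0.76543017
U = 1.9748

1.9748


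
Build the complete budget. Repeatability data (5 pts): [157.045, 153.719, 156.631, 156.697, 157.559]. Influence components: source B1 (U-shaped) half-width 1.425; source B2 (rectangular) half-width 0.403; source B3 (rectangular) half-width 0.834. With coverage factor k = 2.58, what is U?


mean = (157.045 + 153.719 + 156.631 + 156.697 + 157.559) / 5 = 156.3302
s = sqrt(sum((x - mean)^2)/(n-1)) = 1.5053469
u_A = s / sqrt(n) = 1.5053469 / sqrt(5) = 0.6732116
u_B1 = 1.425 / sqrt(2) = 1.0076272
u_B2 = 0.403 / sqrt(3) = 0.23267216
u_B3 = 0.834 / sqrt(3) = 0.48151012
uc = sqrt(0.6732116^2 + 1.0076272^2 + 0.23267216^2 + 0.48151012^2) = 1.324581
U = k * uc = 2.58 * 1.324581
U = 3.4174

3.4174


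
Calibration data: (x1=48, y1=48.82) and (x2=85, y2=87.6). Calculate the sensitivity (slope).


slope = (y2 - y1) / (x2 - x1)
= (87.6 - 48.82) / (85 - 48)
= 38.7800 / 37
= 1.0481

1.0481


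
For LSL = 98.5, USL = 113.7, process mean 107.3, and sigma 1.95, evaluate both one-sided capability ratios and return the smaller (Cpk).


Cpu = (USL - mean) / (3*sigma) = (113.7 - 107.3) / (3*1.95) = 1.0940
Cpl = (mean - LSL) / (3*sigma) = (107.3 - 98.5) / (3*1.95) = 1.5043
Cpk = min(Cpu, Cpl) = 1.0940

1.0940


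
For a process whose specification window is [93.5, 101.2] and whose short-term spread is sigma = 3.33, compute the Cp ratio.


Cp = (USL - LSL) / (6 * sigma)
= (101.2 - 93.5) / (6 * 3.33)
= 7.7000 / 19.9800
= 0.3854

0.3854


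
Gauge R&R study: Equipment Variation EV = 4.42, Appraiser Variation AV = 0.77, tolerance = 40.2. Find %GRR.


GRR = sqrt(EV^2 + AV^2) = sqrt(4.42^2 + 0.77^2) = 4.4865688
%GRR = GRR / tol * 100 = 4.4865688 / 40.2 * 100
%GRR = 11.1606

11.1606


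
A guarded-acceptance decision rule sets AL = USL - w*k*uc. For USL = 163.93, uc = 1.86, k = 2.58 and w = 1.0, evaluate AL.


U = k * uc = 2.58 * 1.86 = 4.7988
guard band g = w * U = 1.0 * 4.7988 = 4.7988
AL = USL - g = 163.93 - 4.7988
AL = 159.1312

159.1312


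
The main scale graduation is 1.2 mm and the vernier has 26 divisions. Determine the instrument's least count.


LC = MSD / n_div
= 1.2 / 26
= 0.0462

0.0462


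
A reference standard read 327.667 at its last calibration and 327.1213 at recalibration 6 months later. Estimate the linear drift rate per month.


rate = (v2 - v1) / months
= (327.1213 - 327.667) / 6
= -0.5457 / 6
= -0.0909

-0.0909


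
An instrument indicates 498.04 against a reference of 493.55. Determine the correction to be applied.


Correction = standard - reading
= 493.55 - 498.04
= -4.4900

-4.4900


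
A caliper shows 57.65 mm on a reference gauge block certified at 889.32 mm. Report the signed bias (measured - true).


Systematic error = measured - true
= 57.65 - 889.32
= -831.6700

-831.6700


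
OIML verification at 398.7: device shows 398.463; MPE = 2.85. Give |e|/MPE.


e = indication - reference = 398.463 - 398.7 = -0.2370
|e| = 0.2370
ratio = |e| / MPE = 0.2370 / 2.85
ratio = 0.0832

0.0832


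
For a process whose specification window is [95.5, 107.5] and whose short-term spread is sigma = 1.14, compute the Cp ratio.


Cp = (USL - LSL) / (6 * sigma)
= (107.5 - 95.5) / (6 * 1.14)
= 12.0000 / 6.8400
= 1.7544

1.7544


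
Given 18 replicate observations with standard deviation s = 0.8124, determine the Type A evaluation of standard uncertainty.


u_A = s / sqrt(n)
u_A = 0.8124 / sqrt(18)
u_A = 0.8124 / 4.2426407
u_A = 0.1915

0.1915


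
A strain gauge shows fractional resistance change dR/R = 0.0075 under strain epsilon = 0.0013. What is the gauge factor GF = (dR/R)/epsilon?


GF = (dR/R) / epsilon
= 0.0075 / 0.0013
= 5.7692

5.7692


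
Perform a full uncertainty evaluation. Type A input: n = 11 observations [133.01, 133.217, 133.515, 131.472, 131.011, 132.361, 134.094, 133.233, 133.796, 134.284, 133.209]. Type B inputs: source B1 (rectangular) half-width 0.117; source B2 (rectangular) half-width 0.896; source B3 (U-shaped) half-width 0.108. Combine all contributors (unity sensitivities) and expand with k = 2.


mean = (133.01 + 133.217 + 133.515 + 131.472 + 131.011 + 132.361 + 134.094 + 133.233 + 133.796 + 134.284 + 133.209) / 11 = 133.0183636
s = sqrt(sum((x - mean)^2)/(n-1)) = 1.0288347
u_A = s / sqrt(n) = 1.0288347 / sqrt(11) = 0.31020533
u_B1 = 0.117 / sqrt(3) = 0.067549981
u_B2 = 0.896 / sqrt(3) = 0.51730584
u_B3 = 0.108 / sqrt(2) = 0.076367532
uc = sqrt(0.31020533^2 + 0.067549981^2 + 0.51730584^2 + 0.076367532^2) = 0.61174151
U = k * uc = 2 * 0.61174151
U = 1.2235

1.2235


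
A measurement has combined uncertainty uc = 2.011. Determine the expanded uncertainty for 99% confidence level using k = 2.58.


U = k * uc
U = 2.58 * 2.011
U = 5.1884

5.1884


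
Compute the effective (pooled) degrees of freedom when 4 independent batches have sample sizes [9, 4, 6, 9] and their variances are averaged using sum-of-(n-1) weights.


nu = sum_i (n_i - 1)
nu = ((9 - 1) + (4 - 1) + (6 - 1) + (9 - 1))
nu = 8 + 3 + 5 + 8
nu = 24

24


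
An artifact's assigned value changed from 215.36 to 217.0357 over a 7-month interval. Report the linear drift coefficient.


rate = (v2 - v1) / months
= (217.0357 - 215.36) / 7
= 1.6757 / 7
= 0.2394

0.2394


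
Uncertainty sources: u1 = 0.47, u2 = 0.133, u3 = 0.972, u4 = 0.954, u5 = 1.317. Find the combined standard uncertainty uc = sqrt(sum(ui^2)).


uc = sqrt(0.47^2 + 0.133^2 + 0.972^2 + 0.954^2 + 1.317^2)
uc = sqrt(3.827978)
uc = 1.9565

1.9565


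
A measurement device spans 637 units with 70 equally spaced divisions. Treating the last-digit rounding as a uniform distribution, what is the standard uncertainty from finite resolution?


resolution = range / divisions
resolution = 637 / 70 = 9.1
u_res = resolution / (2*sqrt(3))
u_res = 9.1 / 3.4641016
u_res = 2.6269

2.6269


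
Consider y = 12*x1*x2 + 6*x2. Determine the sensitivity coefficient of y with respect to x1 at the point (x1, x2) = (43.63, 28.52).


y = 12*x1*x2 + 6*x2
dy/dx1 = 12*x2
Evaluate at x2 = 28.52: c1 = 12 * 28.52
c1 = 342.2400

342.2400


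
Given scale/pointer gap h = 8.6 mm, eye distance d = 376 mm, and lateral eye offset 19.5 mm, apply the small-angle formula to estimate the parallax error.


error = h * offset / d
= 8.6 * 19.5 / 376
= 0.4460

0.4460


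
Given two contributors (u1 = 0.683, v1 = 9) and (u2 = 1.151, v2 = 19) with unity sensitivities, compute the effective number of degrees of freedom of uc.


uc = sqrt(u1^2 + u2^2) = sqrt(0.683^2 + 1.151^2) = 1.3383908
v_eff = uc^4 / (u1^4/v1 + u2^4/v2)
= 1.3383908^4 / (0.683^4/9 + 1.151^4/19)
= 3.2087196 / 0.11655267
v_eff = 27.5302

27.5302


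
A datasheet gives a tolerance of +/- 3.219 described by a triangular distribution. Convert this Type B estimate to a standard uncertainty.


u_B = half_width / sqrt(6)
u_B = 3.219 / 2.4494897
u_B = 1.3142

1.3142


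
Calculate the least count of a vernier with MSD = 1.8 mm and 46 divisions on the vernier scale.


LC = MSD / n_div
= 1.8 / 46
= 0.0391

0.0391


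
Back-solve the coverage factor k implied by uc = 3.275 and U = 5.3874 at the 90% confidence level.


k = U / uc
k = 5.3874 / 3.275
k = 1.645

1.645


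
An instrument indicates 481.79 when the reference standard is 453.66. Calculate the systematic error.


Systematic error = measured - true
= 481.79 - 453.66
= 28.1300

28.1300


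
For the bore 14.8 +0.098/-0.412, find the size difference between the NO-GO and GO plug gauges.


GO = nominal - lower_tol (smallest hole = maximum material condition)
GO = 14.8 - 0.412 = 14.388
NO-GO = nominal + upper_tol (largest hole = least material condition)
NO-GO = 14.8 + 0.098 = 14.898
spread = NO-GO - GO = 14.898 - 14.388 = 0.5100

0.5100


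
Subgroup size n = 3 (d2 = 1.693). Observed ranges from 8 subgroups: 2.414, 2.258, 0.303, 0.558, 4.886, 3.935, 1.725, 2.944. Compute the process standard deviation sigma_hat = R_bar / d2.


R_bar = (2.414 + 2.258 + 0.303 + 0.558 + 4.886 + 3.935 + 1.725 + 2.944) / 8
R_bar = 19.023 / 8 = 2.377875
sigma_hat = R_bar / d2 = 2.377875 / 1.693 = 1.4045

1.4045


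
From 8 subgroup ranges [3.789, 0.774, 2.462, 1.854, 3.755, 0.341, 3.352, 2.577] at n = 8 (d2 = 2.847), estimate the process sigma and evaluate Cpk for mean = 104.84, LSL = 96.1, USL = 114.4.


R_bar = (3.789 + 0.774 + 2.462 + 1.854 + 3.755 + 0.341 + 3.352 + 2.577) / 8 = 2.363
sigma = R_bar / d2 = 2.363 / 2.847 = 0.82999649
Cp = (USL - LSL)/(6*sigma) = (114.4 - 96.1)/(6*0.82999649) = 3.6747
Cpu = (114.4 - 104.84)/(3*0.82999649) = 3.8394
Cpl = (104.84 - 96.1)/(3*0.82999649) = 3.5101
Cpk = min(Cpu, Cpl) = 3.5101

3.5101


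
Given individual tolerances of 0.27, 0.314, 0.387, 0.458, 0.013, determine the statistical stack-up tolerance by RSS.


RSS = sqrt(0.27^2 + 0.314^2 + 0.387^2 + 0.458^2 + 0.013^2)
= sqrt(0.531198)
= 0.7288

0.7288


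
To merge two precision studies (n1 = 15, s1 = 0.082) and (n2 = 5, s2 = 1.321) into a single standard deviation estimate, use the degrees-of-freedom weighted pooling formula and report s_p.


s_p = sqrt(((n1-1)*s1^2 + (n2-1)*s2^2) / (n1+n2-2))
numerator = (15-1)*0.082^2 + (5-1)*1.321^2 = 0.094136 + 6.980164 = 7.0743
denominator = 15 + 5 - 2 = 18
s_p^2 = 7.0743 / 18 = 0.39301667
s_p = sqrt(0.39301667) = 0.6269

0.6269


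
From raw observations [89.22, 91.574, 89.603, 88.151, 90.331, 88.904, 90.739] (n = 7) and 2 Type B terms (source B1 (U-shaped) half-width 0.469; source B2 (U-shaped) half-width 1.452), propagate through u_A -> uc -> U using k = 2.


mean = (89.22 + 91.574 + 89.603 + 88.151 + 90.331 + 88.904 + 90.739) / 7 = 89.78885714
s = sqrt(sum((x - mean)^2)/(n-1)) = 1.1695523
u_A = s / sqrt(n) = 1.1695523 / sqrt(7) = 0.44204922
u_B1 = 0.469 / sqrt(2) = 0.33163308
u_B2 = 1.452 / sqrt(2) = 1.026719
uc = sqrt(0.44204922^2 + 0.33163308^2 + 1.026719^2) = 1.1659931
U = k * uc = 2 * 1.1659931
U = 2.3320

2.3320


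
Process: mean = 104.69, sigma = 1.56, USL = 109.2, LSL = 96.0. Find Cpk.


Cpu = (USL - mean) / (3*sigma) = (109.2 - 104.69) / (3*1.56) = 0.9637
Cpl = (mean - LSL) / (3*sigma) = (104.69 - 96.0) / (3*1.56) = 1.8568
Cpk = min(Cpu, Cpl) = 0.9637

0.9637


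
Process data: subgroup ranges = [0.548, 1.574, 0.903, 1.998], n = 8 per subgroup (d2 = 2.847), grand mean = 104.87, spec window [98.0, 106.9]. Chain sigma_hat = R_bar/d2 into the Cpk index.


R_bar = (0.548 + 1.574 + 0.903 + 1.998) / 4 = 1.25575
sigma = R_bar / d2 = 1.25575 / 2.847 = 0.44107833
Cp = (USL - LSL)/(6*sigma) = (106.9 - 98.0)/(6*0.44107833) = 3.3630
Cpu = (106.9 - 104.87)/(3*0.44107833) = 1.5341
Cpl = (104.87 - 98.0)/(3*0.44107833) = 5.1918
Cpk = min(Cpu, Cpl) = 1.5341

1.5341


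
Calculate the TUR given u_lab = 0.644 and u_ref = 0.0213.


TUR = u_lab / u_ref
= 0.644 / 0.0213
= 30.2347

30.2347


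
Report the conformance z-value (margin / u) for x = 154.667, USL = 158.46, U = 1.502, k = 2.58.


u = U / k = 1.502 / 2.58 = 0.58217054
margin = |USL - x| = |158.46 - 154.667| = 3.793
z = margin / u = 3.793 / 0.58217054
z = 6.5153

6.5153


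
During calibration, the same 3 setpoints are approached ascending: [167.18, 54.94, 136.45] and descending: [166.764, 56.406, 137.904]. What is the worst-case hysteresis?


|167.18 - 166.764| = 0.4160
|54.94 - 56.406| = 1.4660
|136.45 - 137.904| = 1.4540
hysteresis = max(diffs) = 1.4660

1.4660


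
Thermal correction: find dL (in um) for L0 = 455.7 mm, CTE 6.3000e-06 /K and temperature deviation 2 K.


dL = L * alpha * dT
= 455.7 * 6.3000e-06 * 2
= 0.0057418 mm
dL_um = 0.0057418 * 1000 = 5.7418 um

5.7418


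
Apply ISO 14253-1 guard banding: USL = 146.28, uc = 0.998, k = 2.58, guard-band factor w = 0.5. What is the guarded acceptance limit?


U = k * uc = 2.58 * 0.998 = 2.57484
guard band g = w * U = 0.5 * 2.57484 = 1.28742
AL = USL - g = 146.28 - 1.28742
AL = 144.9926

144.9926


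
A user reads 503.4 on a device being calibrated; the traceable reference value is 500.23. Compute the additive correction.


Correction = standard - reading
= 500.23 - 503.4
= -3.1700

-3.1700


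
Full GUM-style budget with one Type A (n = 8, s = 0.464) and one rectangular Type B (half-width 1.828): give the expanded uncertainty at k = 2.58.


u_A = s / sqrt(n) = 0.464 / sqrt(8) = 0.16404877
u_B = half_width / sqrt(3) = 1.828 / sqrt(3) = 1.0553963
uc = sqrt(u_A^2 + u_B^2) = sqrt(0.16404877^2 + 1.0553963^2) = 1.0680699
U = k * uc = 2.58 * 1.0680699
U = 2.7556

2.7556


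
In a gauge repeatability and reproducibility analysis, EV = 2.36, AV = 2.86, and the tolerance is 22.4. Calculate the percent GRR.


GRR = sqrt(EV^2 + AV^2) = sqrt(2.36^2 + 2.86^2) = 3.7079914
%GRR = GRR / tol * 100 = 3.7079914 / 22.4 * 100
%GRR = 16.5535

16.5535


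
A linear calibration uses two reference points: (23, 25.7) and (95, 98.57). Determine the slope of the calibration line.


slope = (y2 - y1) / (x2 - x1)
= (98.57 - 25.7) / (95 - 23)
= 72.8700 / 72
= 1.0121

1.0121


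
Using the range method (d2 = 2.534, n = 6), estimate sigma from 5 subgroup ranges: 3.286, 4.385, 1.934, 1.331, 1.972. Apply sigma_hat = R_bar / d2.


R_bar = (3.286 + 4.385 + 1.934 + 1.331 + 1.972) / 5
R_bar = 12.908 / 5 = 2.5816
sigma_hat = R_bar / d2 = 2.5816 / 2.534 = 1.0188

1.0188


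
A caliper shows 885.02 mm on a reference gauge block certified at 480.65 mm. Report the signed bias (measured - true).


Systematic error = measured - true
= 885.02 - 480.65
= 404.3700

404.3700


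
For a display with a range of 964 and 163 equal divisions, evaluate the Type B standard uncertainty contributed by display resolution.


resolution = range / divisions
resolution = 964 / 163 = 5.9141104
u_res = resolution / (2*sqrt(3))
u_res = 5.9141104 / 3.4641016
u_res = 1.7073

1.7073


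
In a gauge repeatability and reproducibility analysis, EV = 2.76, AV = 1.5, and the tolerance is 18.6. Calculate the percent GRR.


GRR = sqrt(EV^2 + AV^2) = sqrt(2.76^2 + 1.5^2) = 3.1412736
%GRR = GRR / tol * 100 = 3.1412736 / 18.6 * 100
%GRR = 16.8886

16.8886


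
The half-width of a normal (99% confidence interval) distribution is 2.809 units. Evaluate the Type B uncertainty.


u_B = half_width / 2.576
u_B = 2.809 / 2.576
u_B = 1.0905

1.0905


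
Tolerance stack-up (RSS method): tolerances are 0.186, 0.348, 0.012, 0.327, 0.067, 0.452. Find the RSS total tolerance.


RSS = sqrt(0.186^2 + 0.348^2 + 0.012^2 + 0.327^2 + 0.067^2 + 0.452^2)
= sqrt(0.471566)
= 0.6867

0.6867


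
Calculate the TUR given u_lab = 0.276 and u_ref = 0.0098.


TUR = u_lab / u_ref
= 0.276 / 0.0098
= 28.1633

28.1633


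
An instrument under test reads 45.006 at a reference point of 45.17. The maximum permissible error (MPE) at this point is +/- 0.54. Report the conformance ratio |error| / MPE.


e = indication - reference = 45.006 - 45.17 = -0.1640
|e| = 0.1640
ratio = |e| / MPE = 0.1640 / 0.54
ratio = 0.3037

0.3037


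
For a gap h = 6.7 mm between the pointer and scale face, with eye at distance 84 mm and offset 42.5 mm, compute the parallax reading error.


error = h * offset / d
= 6.7 * 42.5 / 84
= 3.3899

3.3899


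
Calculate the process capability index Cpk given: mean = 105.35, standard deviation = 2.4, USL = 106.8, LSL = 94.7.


Cpu = (USL - mean) / (3*sigma) = (106.8 - 105.35) / (3*2.4) = 0.2014
Cpl = (mean - LSL) / (3*sigma) = (105.35 - 94.7) / (3*2.4) = 1.4792
Cpk = min(Cpu, Cpl) = 0.2014

0.2014


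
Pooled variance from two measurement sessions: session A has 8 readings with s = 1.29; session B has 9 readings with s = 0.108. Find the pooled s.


s_p = sqrt(((n1-1)*s1^2 + (n2-1)*s2^2) / (n1+n2-2))
numerator = (8-1)*1.29^2 + (9-1)*0.108^2 = 11.6487 + 0.093312 = 11.742012
denominator = 8 + 9 - 2 = 15
s_p^2 = 11.742012 / 15 = 0.7828008
s_p = sqrt(0.7828008) = 0.8848

0.8848


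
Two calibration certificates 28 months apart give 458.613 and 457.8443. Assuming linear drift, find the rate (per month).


rate = (v2 - v1) / months
= (457.8443 - 458.613) / 28
= -0.7687 / 28
= -0.0275

-0.0275


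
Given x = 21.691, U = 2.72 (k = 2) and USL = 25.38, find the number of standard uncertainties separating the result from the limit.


u = U / k = 2.72 / 2 = 1.36
margin = |USL - x| = |25.38 - 21.691| = 3.689
z = margin / u = 3.689 / 1.36
z = 2.7125

2.7125


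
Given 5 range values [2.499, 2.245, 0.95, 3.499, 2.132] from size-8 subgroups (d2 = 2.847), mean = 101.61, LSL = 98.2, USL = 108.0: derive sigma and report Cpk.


R_bar = (2.499 + 2.245 + 0.95 + 3.499 + 2.132) / 5 = 2.265
sigma = R_bar / d2 = 2.265 / 2.847 = 0.79557429
Cp = (USL - LSL)/(6*sigma) = (108.0 - 98.2)/(6*0.79557429) = 2.0530
Cpu = (108.0 - 101.61)/(3*0.79557429) = 2.6773
Cpl = (101.61 - 98.2)/(3*0.79557429) = 1.4287
Cpk = min(Cpu, Cpl) = 1.4287

1.4287


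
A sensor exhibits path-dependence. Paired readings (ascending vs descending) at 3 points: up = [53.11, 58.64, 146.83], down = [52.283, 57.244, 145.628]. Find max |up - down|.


|53.11 - 52.283| = 0.8270
|58.64 - 57.244| = 1.3960
|146.83 - 145.628| = 1.2020
hysteresis = max(diffs) = 1.3960

1.3960


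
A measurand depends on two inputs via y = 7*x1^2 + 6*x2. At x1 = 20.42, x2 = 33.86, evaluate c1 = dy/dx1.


y = 7*x1^2 + 6*x2
dy/dx1 = 2*7*x1
Evaluate at x1 = 20.42: c1 = 14 * 20.42
c1 = 285.8800

285.8800


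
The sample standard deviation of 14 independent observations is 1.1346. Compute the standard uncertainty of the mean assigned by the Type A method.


u_A = s / sqrt(n)
u_A = 1.1346 / sqrt(14)
u_A = 1.1346 / 3.7416574
u_A = 0.3032

0.3032


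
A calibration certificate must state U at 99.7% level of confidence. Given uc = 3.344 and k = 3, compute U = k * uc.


U = k * uc
U = 3 * 3.344
U = 10.0320

10.0320


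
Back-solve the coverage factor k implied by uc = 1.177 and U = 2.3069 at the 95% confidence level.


k = U / uc
k = 2.3069 / 1.177
k = 1.96

1.96


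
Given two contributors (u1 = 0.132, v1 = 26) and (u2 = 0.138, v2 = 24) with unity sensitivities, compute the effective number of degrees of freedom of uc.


uc = sqrt(u1^2 + u2^2) = sqrt(0.132^2 + 0.138^2) = 0.19096597
v_eff = uc^4 / (u1^4/v1 + u2^4/v2)
= 0.19096597^4 / (0.132^4/26 + 0.138^4/24)
= 0.0013299151 / 2.6788175e-05
v_eff = 49.6456

49.6456


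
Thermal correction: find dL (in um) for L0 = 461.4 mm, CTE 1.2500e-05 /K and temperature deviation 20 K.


dL = L * alpha * dT
= 461.4 * 1.2500e-05 * 20
= 0.1153500 mm
dL_um = 0.1153500 * 1000 = 115.3500 um

115.3500


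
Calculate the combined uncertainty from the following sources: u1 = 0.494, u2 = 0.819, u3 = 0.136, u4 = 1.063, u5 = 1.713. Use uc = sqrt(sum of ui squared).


uc = sqrt(0.494^2 + 0.819^2 + 0.136^2 + 1.063^2 + 1.713^2)
uc = sqrt(4.997631)
uc = 2.2355

2.2355


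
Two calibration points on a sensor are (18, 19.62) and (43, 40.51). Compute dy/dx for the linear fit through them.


slope = (y2 - y1) / (x2 - x1)
= (40.51 - 19.62) / (43 - 18)
= 20.8900 / 25
= 0.8356

0.8356


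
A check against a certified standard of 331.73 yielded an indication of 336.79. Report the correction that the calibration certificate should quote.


Correction = standard - reading
= 331.73 - 336.79
= -5.0600

-5.0600


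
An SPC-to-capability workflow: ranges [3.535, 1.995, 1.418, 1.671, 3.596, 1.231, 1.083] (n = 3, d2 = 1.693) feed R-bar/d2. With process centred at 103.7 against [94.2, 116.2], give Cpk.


R_bar = (3.535 + 1.995 + 1.418 + 1.671 + 3.596 + 1.231 + 1.083) / 7 = 2.0755714
sigma = R_bar / d2 = 2.0755714 / 1.693 = 1.2259725
Cp = (USL - LSL)/(6*sigma) = (116.2 - 94.2)/(6*1.2259725) = 2.9908
Cpu = (116.2 - 103.7)/(3*1.2259725) = 3.3987
Cpl = (103.7 - 94.2)/(3*1.2259725) = 2.5830
Cpk = min(Cpu, Cpl) = 2.5830

2.5830


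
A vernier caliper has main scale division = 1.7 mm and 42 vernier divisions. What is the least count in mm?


LC = MSD / n_div
= 1.7 / 42
= 0.0405

0.0405


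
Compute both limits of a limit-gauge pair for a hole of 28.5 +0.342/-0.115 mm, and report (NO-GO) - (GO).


GO = nominal - lower_tol (smallest hole = maximum material condition)
GO = 28.5 - 0.115 = 28.385
NO-GO = nominal + upper_tol (largest hole = least material condition)
NO-GO = 28.5 + 0.342 = 28.842
spread = NO-GO - GO = 28.842 - 28.385 = 0.4570

0.4570


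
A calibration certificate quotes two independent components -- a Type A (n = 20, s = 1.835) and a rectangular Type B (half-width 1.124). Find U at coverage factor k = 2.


u_A = s / sqrt(n) = 1.835 / sqrt(20) = 0.41031847
u_B = half_width / sqrt(3) = 1.124 / sqrt(3) = 0.6489417
uc = sqrt(u_A^2 + u_B^2) = sqrt(0.41031847^2 + 0.6489417^2) = 0.76778029
U = k * uc = 2 * 0.76778029
U = 1.5356

1.5356


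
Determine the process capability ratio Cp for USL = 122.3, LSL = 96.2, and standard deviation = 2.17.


Cp = (USL - LSL) / (6 * sigma)
= (122.3 - 96.2) / (6 * 2.17)
= 26.1000 / 13.0200
= 2.0046

2.0046


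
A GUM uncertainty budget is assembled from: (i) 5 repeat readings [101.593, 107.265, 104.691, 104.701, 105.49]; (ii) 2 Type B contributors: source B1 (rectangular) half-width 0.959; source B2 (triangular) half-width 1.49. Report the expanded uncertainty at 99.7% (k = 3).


mean = (101.593 + 107.265 + 104.691 + 104.701 + 105.49) / 5 = 104.748
s = sqrt(sum((x - mean)^2)/(n-1)) = 2.0521535
u_A = s / sqrt(n) = 2.0521535 / sqrt(5) = 0.91775095
u_B1 = 0.959 / sqrt(3) = 0.55367891
u_B2 = 1.49 / sqrt(6) = 0.60828995
uc = sqrt(0.91775095^2 + 0.55367891^2 + 0.60828995^2) = 1.2324138
U = k * uc = 3 * 1.2324138
U = 3.6972

3.6972


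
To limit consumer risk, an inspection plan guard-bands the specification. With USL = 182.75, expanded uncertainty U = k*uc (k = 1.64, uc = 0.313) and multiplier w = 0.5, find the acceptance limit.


U = k * uc = 1.64 * 0.313 = 0.51332
guard band g = w * U = 0.5 * 0.51332 = 0.25666
AL = USL - g = 182.75 - 0.25666
AL = 182.4933

182.4933


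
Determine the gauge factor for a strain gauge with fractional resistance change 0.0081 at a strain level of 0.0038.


GF = (dR/R) / epsilon
= 0.0081 / 0.0038
= 2.1316

2.1316


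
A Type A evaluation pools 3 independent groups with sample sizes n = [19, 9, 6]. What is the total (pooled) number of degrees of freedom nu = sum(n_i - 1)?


nu = sum_i (n_i - 1)
nu = ((19 - 1) + (9 - 1) + (6 - 1))
nu = 18 + 8 + 5
nu = 31

31


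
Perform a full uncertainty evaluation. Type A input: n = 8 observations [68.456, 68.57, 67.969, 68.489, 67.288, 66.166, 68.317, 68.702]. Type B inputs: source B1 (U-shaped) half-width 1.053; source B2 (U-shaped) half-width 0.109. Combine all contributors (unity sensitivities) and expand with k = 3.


mean = (68.456 + 68.57 + 67.969 + 68.489 + 67.288 + 66.166 + 68.317 + 68.702) / 8 = 67.994625
s = sqrt(sum((x - mean)^2)/(n-1)) = 0.86490956
u_A = s / sqrt(n) = 0.86490956 / sqrt(8) = 0.30579171
u_B1 = 1.053 / sqrt(2) = 0.74458344
u_B2 = 0.109 / sqrt(2) = 0.077074639
uc = sqrt(0.30579171^2 + 0.74458344^2 + 0.077074639^2) = 0.80861213
U = k * uc = 3 * 0.80861213
U = 2.4258

2.4258


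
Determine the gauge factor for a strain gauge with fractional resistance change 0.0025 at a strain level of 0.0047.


GF = (dR/R) / epsilon
= 0.0025 / 0.0047
= 0.5319

0.5319


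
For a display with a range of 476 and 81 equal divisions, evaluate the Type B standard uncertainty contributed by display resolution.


resolution = range / divisions
resolution = 476 / 81 = 5.8765432
u_res = resolution / (2*sqrt(3))
u_res = 5.8765432 / 3.4641016
u_res = 1.6964

1.6964


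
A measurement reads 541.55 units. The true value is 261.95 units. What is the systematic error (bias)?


Systematic error = measured - true
= 541.55 - 261.95
= 279.6000

279.6000


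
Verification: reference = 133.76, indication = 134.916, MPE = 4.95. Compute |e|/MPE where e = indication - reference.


e = indication - reference = 134.916 - 133.76 = 1.1560
|e| = 1.1560
ratio = |e| / MPE = 1.1560 / 4.95
ratio = 0.2335

0.2335


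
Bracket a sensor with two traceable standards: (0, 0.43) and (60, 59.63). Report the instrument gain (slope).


slope = (y2 - y1) / (x2 - x1)
= (59.63 - 0.43) / (60 - 0)
= 59.2000 / 60
= 0.9867

0.9867


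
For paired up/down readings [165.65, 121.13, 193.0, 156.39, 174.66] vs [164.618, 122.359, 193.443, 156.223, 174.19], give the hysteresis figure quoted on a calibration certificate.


|165.65 - 164.618| = 1.0320
|121.13 - 122.359| = 1.2290
|193.0 - 193.443| = 0.4430
|156.39 - 156.223| = 0.1670
|174.66 - 174.19| = 0.4700
hysteresis = max(diffs) = 1.2290

1.2290


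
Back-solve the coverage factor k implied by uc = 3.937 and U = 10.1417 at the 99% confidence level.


k = U / uc
k = 10.1417 / 3.937
k = 2.576

2.576


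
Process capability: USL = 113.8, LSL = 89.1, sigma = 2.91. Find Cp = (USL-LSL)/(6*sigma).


Cp = (USL - LSL) / (6 * sigma)
= (113.8 - 89.1) / (6 * 2.91)
= 24.7000 / 17.4600
= 1.4147

1.4147


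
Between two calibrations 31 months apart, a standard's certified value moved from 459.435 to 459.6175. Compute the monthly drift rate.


rate = (v2 - v1) / months
= (459.6175 - 459.435) / 31
= 0.1825 / 31
= 0.0059

0.0059


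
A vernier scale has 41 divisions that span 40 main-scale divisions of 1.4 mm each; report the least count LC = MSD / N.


LC = MSD / n_div
= 1.4 / 41
= 0.0341

0.0341


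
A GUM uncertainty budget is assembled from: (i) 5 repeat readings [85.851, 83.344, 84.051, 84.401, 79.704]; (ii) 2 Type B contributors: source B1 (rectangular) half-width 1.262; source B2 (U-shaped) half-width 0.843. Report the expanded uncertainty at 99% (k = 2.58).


mean = (85.851 + 83.344 + 84.051 + 84.401 + 79.704) / 5 = 83.4702
s = sqrt(sum((x - mean)^2)/(n-1)) = 2.2952187
u_A = s / sqrt(n) = 2.2952187 / sqrt(5) = 1.026453
u_B1 = 1.262 / sqrt(3) = 0.72861604
u_B2 = 0.843 / sqrt(2) = 0.59609102
uc = sqrt(1.026453^2 + 0.72861604^2 + 0.59609102^2) = 1.3927712
U = k * uc = 2.58 * 1.3927712
U = 3.5933

3.5933


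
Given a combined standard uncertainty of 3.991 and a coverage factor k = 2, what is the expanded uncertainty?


U = k * uc
U = 2 * 3.991
U = 7.9820

7.9820


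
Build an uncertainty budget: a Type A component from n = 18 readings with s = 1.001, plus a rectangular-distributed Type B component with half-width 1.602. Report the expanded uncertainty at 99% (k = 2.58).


u_A = s / sqrt(n) = 1.001 / sqrt(18) = 0.23593796
u_B = half_width / sqrt(3) = 1.602 / sqrt(3) = 0.92491513
uc = sqrt(u_A^2 + u_B^2) = sqrt(0.23593796^2 + 0.92491513^2) = 0.95453377
U = k * uc = 2.58 * 0.95453377
U = 2.4627

2.4627


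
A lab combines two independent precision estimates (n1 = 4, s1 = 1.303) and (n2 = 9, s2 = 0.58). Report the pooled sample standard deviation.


s_p = sqrt(((n1-1)*s1^2 + (n2-1)*s2^2) / (n1+n2-2))
numerator = (4-1)*1.303^2 + (9-1)*0.58^2 = 5.093427 + 2.6912 = 7.784627
denominator = 4 + 9 - 2 = 11
s_p^2 = 7.784627 / 11 = 0.70769336
s_p = sqrt(0.70769336) = 0.8412

0.8412


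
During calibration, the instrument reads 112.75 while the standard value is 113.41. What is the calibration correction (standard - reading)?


Correction = standard - reading
= 113.41 - 112.75
= 0.6600

0.6600


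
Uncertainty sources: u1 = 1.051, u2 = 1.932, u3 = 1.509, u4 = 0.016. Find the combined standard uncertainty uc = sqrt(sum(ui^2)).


uc = sqrt(1.051^2 + 1.932^2 + 1.509^2 + 0.016^2)
uc = sqrt(7.114562)
uc = 2.6673

2.6673


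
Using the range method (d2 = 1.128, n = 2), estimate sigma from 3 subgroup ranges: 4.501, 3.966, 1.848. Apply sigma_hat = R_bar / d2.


R_bar = (4.501 + 3.966 + 1.848) / 3
R_bar = 10.315 / 3 = 3.4383333
sigma_hat = R_bar / d2 = 3.4383333 / 1.128 = 3.0482

3.0482


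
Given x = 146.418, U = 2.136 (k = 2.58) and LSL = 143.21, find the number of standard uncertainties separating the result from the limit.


u = U / k = 2.136 / 2.58 = 0.82790698
margin = |LSL - x| = |143.21 - 146.418| = 3.208
z = margin / u = 3.208 / 0.82790698
z = 3.8748

3.8748


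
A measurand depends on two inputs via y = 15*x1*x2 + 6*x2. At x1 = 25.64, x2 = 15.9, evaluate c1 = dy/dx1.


y = 15*x1*x2 + 6*x2
dy/dx1 = 15*x2
Evaluate at x2 = 15.9: c1 = 15 * 15.9
c1 = 238.5000

238.5000


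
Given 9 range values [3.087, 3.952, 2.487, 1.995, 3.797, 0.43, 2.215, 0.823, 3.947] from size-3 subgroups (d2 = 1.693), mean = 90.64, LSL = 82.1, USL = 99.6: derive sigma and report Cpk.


R_bar = (3.087 + 3.952 + 2.487 + 1.995 + 3.797 + 0.43 + 2.215 + 0.823 + 3.947) / 9 = 2.5258889
sigma = R_bar / d2 = 2.5258889 / 1.693 = 1.4919604
Cp = (USL - LSL)/(6*sigma) = (99.6 - 82.1)/(6*1.4919604) = 1.9549
Cpu = (99.6 - 90.64)/(3*1.4919604) = 2.0018
Cpl = (90.64 - 82.1)/(3*1.4919604) = 1.9080
Cpk = min(Cpu, Cpl) = 1.9080

1.9080


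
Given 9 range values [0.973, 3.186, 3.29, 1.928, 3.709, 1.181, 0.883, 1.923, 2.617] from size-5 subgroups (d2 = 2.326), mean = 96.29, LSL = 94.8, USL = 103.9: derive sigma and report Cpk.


R_bar = (0.973 + 3.186 + 3.29 + 1.928 + 3.709 + 1.181 + 0.883 + 1.923 + 2.617) / 9 = 2.1877778
sigma = R_bar / d2 = 2.1877778 / 2.326 = 0.94057515
Cp = (USL - LSL)/(6*sigma) = (103.9 - 94.8)/(6*0.94057515) = 1.6125
Cpu = (103.9 - 96.29)/(3*0.94057515) = 2.6969
Cpl = (96.29 - 94.8)/(3*0.94057515) = 0.5280
Cpk = min(Cpu, Cpl) = 0.5280

0.5280


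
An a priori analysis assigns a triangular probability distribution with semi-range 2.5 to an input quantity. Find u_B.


u_B = half_width / sqrt(6)
u_B = 2.5 / 2.4494897
u_B = 1.0206

1.0206


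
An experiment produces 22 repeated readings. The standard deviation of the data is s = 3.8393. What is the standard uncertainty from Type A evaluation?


u_A = s / sqrt(n)
u_A = 3.8393 / sqrt(22)
u_A = 3.8393 / 4.6904158
u_A = 0.8185

0.8185


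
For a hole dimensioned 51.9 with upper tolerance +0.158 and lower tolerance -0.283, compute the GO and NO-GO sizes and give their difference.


GO = nominal - lower_tol (smallest hole = maximum material condition)
GO = 51.9 - 0.283 = 51.617
NO-GO = nominal + upper_tol (largest hole = least material condition)
NO-GO = 51.9 + 0.158 = 52.058
spread = NO-GO - GO = 52.058 - 51.617 = 0.4410

0.4410


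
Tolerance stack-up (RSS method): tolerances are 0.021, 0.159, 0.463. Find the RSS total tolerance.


RSS = sqrt(0.021^2 + 0.159^2 + 0.463^2)
= sqrt(0.240091)
= 0.4900

0.4900


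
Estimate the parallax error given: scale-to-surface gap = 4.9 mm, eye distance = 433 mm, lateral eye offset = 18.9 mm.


error = h * offset / d
= 4.9 * 18.9 / 433
= 0.2139

0.2139


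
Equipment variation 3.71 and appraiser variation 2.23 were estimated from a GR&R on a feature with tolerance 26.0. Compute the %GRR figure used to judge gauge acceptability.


GRR = sqrt(EV^2 + AV^2) = sqrt(3.71^2 + 2.23^2) = 4.3286256
%GRR = GRR / tol * 100 = 4.3286256 / 26.0 * 100
%GRR = 16.6486

16.6486


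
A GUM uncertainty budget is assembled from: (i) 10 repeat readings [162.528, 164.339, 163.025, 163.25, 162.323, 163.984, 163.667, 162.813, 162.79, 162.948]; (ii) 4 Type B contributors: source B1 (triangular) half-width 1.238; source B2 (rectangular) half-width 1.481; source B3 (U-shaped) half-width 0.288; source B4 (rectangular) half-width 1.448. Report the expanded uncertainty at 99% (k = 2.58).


mean = (162.528 + 164.339 + 163.025 + 163.25 + 162.323 + 163.984 + 163.667 + 162.813 + 162.79 + 162.948) / 10 = 163.1667
s = sqrt(sum((x - mean)^2)/(n-1)) = 0.64585758
u_A = s / sqrt(n) = 0.64585758 / sqrt(10) = 0.2042381
u_B1 = 1.238 / sqrt(6) = 0.50541138
u_B2 = 1.481 / sqrt(3) = 0.85505575
u_B3 = 0.288 / sqrt(2) = 0.20364675
u_B4 = 1.448 / sqrt(3) = 0.83600319
uc = sqrt(0.2042381^2 + 0.50541138^2 + 0.85505575^2 + 0.20364675^2 + 0.83600319^2) = 1.3299051
U = k * uc = 2.58 * 1.3299051
U = 3.4312

3.4312


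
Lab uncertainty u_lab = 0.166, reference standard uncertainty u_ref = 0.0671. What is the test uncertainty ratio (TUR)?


TUR = u_lab / u_ref
= 0.166 / 0.0671
= 2.4739

2.4739


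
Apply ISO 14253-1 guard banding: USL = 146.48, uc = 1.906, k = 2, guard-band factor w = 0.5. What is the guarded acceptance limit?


U = k * uc = 2 * 1.906 = 3.812
guard band g = w * U = 0.5 * 3.812 = 1.906
AL = USL - g = 146.48 - 1.906
AL = 144.5740

144.5740


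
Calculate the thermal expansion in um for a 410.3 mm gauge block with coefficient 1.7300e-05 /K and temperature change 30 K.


dL = L * alpha * dT
= 410.3 * 1.7300e-05 * 30
= 0.2129457 mm
dL_um = 0.2129457 * 1000 = 212.9457 um

212.9457


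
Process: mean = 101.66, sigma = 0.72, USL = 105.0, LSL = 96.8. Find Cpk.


Cpu = (USL - mean) / (3*sigma) = (105.0 - 101.66) / (3*0.72) = 1.5463
Cpl = (mean - LSL) / (3*sigma) = (101.66 - 96.8) / (3*0.72) = 2.2500
Cpk = min(Cpu, Cpl) = 1.5463

1.5463


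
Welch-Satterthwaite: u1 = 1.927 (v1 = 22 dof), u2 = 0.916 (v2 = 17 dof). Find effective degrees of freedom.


uc = sqrt(u1^2 + u2^2) = sqrt(1.927^2 + 0.916^2) = 2.1336319
v_eff = uc^4 / (u1^4/v1 + u2^4/v2)
= 2.1336319^4 / (1.927^4/22 + 0.916^4/17)
= 20.72421 / 0.66817684
v_eff = 31.0161

31.0161


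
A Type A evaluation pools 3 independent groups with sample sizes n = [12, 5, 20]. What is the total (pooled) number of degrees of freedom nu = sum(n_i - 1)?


nu = sum_i (n_i - 1)
nu = ((12 - 1) + (5 - 1) + (20 - 1))
nu = 11 + 4 + 19
nu = 34

34


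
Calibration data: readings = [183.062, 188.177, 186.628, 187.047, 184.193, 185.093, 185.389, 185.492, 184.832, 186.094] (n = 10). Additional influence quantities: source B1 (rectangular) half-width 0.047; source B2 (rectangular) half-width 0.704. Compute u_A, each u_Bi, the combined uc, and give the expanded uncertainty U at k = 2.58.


mean = (183.062 + 188.177 + 186.628 + 187.047 + 184.193 + 185.093 + 185.389 + 185.492 + 184.832 + 186.094) / 10 = 185.6007
s = sqrt(sum((x - mean)^2)/(n-1)) = 1.4666555
u_A = s / sqrt(n) = 1.4666555 / sqrt(10) = 0.46379719
u_B1 = 0.047 / sqrt(3) = 0.027135463
u_B2 = 0.704 / sqrt(3) = 0.40645459
uc = sqrt(0.46379719^2 + 0.027135463^2 + 0.40645459^2) = 0.61729207
U = k * uc = 2.58 * 0.61729207
U = 1.5926

1.5926


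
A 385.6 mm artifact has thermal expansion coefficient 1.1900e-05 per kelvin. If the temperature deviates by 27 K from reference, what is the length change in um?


dL = L * alpha * dT
= 385.6 * 1.1900e-05 * 27
= 0.1238933 mm
dL_um = 0.1238933 * 1000 = 123.8933 um

123.8933


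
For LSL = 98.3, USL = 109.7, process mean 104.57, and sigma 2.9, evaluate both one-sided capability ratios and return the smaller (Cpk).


Cpu = (USL - mean) / (3*sigma) = (109.7 - 104.57) / (3*2.9) = 0.5897
Cpl = (mean - LSL) / (3*sigma) = (104.57 - 98.3) / (3*2.9) = 0.7207
Cpk = min(Cpu, Cpl) = 0.5897

0.5897


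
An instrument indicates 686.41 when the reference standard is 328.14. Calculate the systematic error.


Systematic error = measured - true
= 686.41 - 328.14
= 358.2700

358.2700


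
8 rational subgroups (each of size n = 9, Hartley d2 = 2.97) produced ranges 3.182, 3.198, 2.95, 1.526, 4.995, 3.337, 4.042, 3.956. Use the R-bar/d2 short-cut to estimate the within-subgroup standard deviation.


R_bar = (3.182 + 3.198 + 2.95 + 1.526 + 4.995 + 3.337 + 4.042 + 3.956) / 8
R_bar = 27.186 / 8 = 3.39825
sigma_hat = R_bar / d2 = 3.39825 / 2.97 = 1.1442

1.1442


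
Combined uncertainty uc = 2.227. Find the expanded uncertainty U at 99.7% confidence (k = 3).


U = k * uc
U = 3 * 2.227
U = 6.6810

6.6810
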